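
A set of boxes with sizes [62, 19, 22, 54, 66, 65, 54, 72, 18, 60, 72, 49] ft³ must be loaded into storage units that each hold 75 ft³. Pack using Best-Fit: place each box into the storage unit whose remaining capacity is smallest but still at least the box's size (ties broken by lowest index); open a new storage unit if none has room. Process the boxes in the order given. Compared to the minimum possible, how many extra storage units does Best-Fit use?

1

Best-Fit: [62] [19,22] [54,18] [66] [65] [54] [72] [60] [72] [49] → 10 storage units.
Total size 613 ft³; any packing needs at least ⌈613/75⌉ = 9 storage units.
An optimal packing achieves that bound: [72] [72] [66] [65] [62] [60] [54,19] [54,18] [49,22] → 9 storage units.
Excess: 10 − 9 = 1.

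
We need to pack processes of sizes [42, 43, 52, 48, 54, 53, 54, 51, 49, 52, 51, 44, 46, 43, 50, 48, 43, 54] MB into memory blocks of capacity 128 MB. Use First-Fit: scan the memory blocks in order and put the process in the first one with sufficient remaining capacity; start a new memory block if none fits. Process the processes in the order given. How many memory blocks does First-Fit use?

42 MB → memory block 1 (remaining 86 MB)
43 MB → memory block 1 (remaining 43 MB)
52 MB → memory block 2 (remaining 76 MB)
48 MB → memory block 2 (remaining 28 MB)
54 MB → memory block 3 (remaining 74 MB)
53 MB → memory block 3 (remaining 21 MB)
54 MB → memory block 4 (remaining 74 MB)
51 MB → memory block 4 (remaining 23 MB)
49 MB → memory block 5 (remaining 79 MB)
52 MB → memory block 5 (remaining 27 MB)
51 MB → memory block 6 (remaining 77 MB)
44 MB → memory block 6 (remaining 33 MB)
46 MB → memory block 7 (remaining 82 MB)
43 MB → memory block 1 (remaining 0 MB)
50 MB → memory block 7 (remaining 32 MB)
48 MB → memory block 8 (remaining 80 MB)
43 MB → memory block 8 (remaining 37 MB)
54 MB → memory block 9 (remaining 74 MB)
Final memory blocks: [42,43,43] [52,48] [54,53] [54,51] [49,52] [51,44] [46,50] [48,43] [54].

9 memory blocks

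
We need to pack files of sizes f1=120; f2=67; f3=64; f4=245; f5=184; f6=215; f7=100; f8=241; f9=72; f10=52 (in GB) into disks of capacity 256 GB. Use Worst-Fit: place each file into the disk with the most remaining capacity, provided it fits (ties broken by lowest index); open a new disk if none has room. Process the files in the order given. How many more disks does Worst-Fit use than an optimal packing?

0

Worst-Fit: [120,67,64] [245] [184] [215] [100,72,52] [241] → 6 disks.
Total size 1360 GB; any packing needs at least ⌈1360/256⌉ = 6 disks.
So 6 is already optimal.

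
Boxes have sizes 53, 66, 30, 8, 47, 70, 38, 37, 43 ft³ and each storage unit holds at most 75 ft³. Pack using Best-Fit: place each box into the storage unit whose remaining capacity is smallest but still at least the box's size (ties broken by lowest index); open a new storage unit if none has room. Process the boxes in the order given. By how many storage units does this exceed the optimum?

1

Best-Fit: [53] [66,8] [30,38] [47] [70] [37] [43] → 7 storage units.
Total size 392 ft³; any packing needs at least ⌈392/75⌉ = 6 storage units.
An optimal packing achieves that bound: [70] [66,8] [53] [47] [43,30] [38,37] → 6 storage units.
Excess: 7 − 6 = 1.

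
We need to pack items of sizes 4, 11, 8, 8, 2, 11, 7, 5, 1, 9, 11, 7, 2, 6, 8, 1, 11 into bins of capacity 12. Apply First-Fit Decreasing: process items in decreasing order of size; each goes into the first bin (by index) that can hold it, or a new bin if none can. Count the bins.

11 bins

Sorted descending: 11, 11, 11, 11, 9, 8, 8, 8, 7, 7, 6, 5, 4, 2, 2, 1, 1.
Put 11 in bin 1; 1 remain.
Put 11 in bin 2; 1 remain.
Put 11 in bin 3; 1 remain.
Put 11 in bin 4; 1 remain.
Put 9 in bin 5; 3 remain.
Put 8 in bin 6; 4 remain.
Put 8 in bin 7; 4 remain.
Put 8 in bin 8; 4 remain.
Put 7 in bin 9; 5 remain.
Put 7 in bin 10; 5 remain.
Put 6 in bin 11; 6 remain.
Put 5 in bin 9; 0 remain.
Put 4 in bin 6; 0 remain.
Put 2 in bin 5; 1 remain.
Put 2 in bin 7; 2 remain.
Put 1 in bin 1; 0 remain.
Put 1 in bin 2; 0 remain.
Final bins: [11,1] [11,1] [11] [11] [9,2] [8,4] [8,2] [8] [7,5] [7] [6].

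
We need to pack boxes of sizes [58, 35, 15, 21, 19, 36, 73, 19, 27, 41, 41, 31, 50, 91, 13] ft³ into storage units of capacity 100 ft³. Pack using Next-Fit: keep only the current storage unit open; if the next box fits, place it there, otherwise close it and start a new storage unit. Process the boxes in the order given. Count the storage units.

8

Put 58 ft³ in storage unit 1; 42 ft³ remain.
Put 35 ft³ in storage unit 1; 7 ft³ remain.
Put 15 ft³ in storage unit 2; 85 ft³ remain.
Put 21 ft³ in storage unit 2; 64 ft³ remain.
Put 19 ft³ in storage unit 2; 45 ft³ remain.
Put 36 ft³ in storage unit 2; 9 ft³ remain.
Put 73 ft³ in storage unit 3; 27 ft³ remain.
Put 19 ft³ in storage unit 3; 8 ft³ remain.
Put 27 ft³ in storage unit 4; 73 ft³ remain.
Put 41 ft³ in storage unit 4; 32 ft³ remain.
Put 41 ft³ in storage unit 5; 59 ft³ remain.
Put 31 ft³ in storage unit 5; 28 ft³ remain.
Put 50 ft³ in storage unit 6; 50 ft³ remain.
Put 91 ft³ in storage unit 7; 9 ft³ remain.
Put 13 ft³ in storage unit 8; 87 ft³ remain.
Final storage units: [58,35] [15,21,19,36] [73,19] [27,41] [41,31] [50] [91] [13].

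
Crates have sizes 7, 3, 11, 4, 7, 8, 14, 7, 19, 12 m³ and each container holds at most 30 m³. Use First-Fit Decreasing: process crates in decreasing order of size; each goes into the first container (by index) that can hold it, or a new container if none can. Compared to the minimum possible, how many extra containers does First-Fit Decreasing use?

First-Fit Decreasing: [19,11] [14,12,4] [8,7,7,7] [3] → 4 containers.
Total size 92 m³; any packing needs at least ⌈92/30⌉ = 4 containers.
So 4 is already optimal.

0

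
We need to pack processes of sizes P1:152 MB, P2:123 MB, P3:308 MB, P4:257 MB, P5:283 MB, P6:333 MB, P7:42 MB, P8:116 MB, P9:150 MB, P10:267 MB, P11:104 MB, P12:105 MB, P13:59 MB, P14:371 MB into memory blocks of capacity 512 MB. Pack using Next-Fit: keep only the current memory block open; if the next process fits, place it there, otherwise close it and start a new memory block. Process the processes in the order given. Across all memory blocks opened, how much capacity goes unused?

memory block 1: place P1 (152 MB), 360 MB left
memory block 1: place P2 (123 MB), 237 MB left
memory block 2: place P3 (308 MB), 204 MB left
memory block 3: place P4 (257 MB), 255 MB left
memory block 4: place P5 (283 MB), 229 MB left
memory block 5: place P6 (333 MB), 179 MB left
memory block 5: place P7 (42 MB), 137 MB left
memory block 5: place P8 (116 MB), 21 MB left
memory block 6: place P9 (150 MB), 362 MB left
memory block 6: place P10 (267 MB), 95 MB left
memory block 7: place P11 (104 MB), 408 MB left
memory block 7: place P12 (105 MB), 303 MB left
memory block 7: place P13 (59 MB), 244 MB left
memory block 8: place P14 (371 MB), 141 MB left
8 memory blocks × 512 MB = 4096 MB; used 2670 MB; unused 1426 MB.

1426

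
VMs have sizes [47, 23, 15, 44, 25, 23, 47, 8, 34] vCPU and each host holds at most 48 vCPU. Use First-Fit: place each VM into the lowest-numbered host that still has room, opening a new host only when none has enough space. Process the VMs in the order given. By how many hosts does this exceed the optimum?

First-Fit: [47] [23,15,8] [44] [25,23] [47] [34] → 6 hosts.
Total size 266 vCPU; any packing needs at least ⌈266/48⌉ = 6 hosts.
So 6 is already optimal.

0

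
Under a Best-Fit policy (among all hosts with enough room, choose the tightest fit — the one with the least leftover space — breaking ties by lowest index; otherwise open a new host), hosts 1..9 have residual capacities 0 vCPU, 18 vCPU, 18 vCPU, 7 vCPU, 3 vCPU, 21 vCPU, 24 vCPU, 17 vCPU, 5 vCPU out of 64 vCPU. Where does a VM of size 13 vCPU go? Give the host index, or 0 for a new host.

Hosts with room: host 2 (18 vCPU), host 3 (18 vCPU), host 6 (21 vCPU), host 7 (24 vCPU), host 8 (17 vCPU).
Tightest fit is host 8 with 17 vCPU free.

8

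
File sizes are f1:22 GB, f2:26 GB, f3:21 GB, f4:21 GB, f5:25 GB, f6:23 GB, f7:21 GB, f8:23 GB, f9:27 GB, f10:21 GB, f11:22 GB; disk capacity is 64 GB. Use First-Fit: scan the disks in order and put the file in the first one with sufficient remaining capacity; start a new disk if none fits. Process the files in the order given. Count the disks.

5

disk 1: place f1 (22 GB), 42 GB left
disk 1: place f2 (26 GB), 16 GB left
disk 2: place f3 (21 GB), 43 GB left
disk 2: place f4 (21 GB), 22 GB left
disk 3: place f5 (25 GB), 39 GB left
disk 3: place f6 (23 GB), 16 GB left
disk 2: place f7 (21 GB), 1 GB left
disk 4: place f8 (23 GB), 41 GB left
disk 4: place f9 (27 GB), 14 GB left
disk 5: place f10 (21 GB), 43 GB left
disk 5: place f11 (22 GB), 21 GB left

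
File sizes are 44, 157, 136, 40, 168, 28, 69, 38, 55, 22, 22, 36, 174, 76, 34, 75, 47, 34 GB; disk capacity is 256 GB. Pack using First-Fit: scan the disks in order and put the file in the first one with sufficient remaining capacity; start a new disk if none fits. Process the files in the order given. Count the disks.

6

Put 44 GB in disk 1; 212 GB remain.
Put 157 GB in disk 1; 55 GB remain.
Put 136 GB in disk 2; 120 GB remain.
Put 40 GB in disk 1; 15 GB remain.
Put 168 GB in disk 3; 88 GB remain.
Put 28 GB in disk 2; 92 GB remain.
Put 69 GB in disk 2; 23 GB remain.
Put 38 GB in disk 3; 50 GB remain.
Put 55 GB in disk 4; 201 GB remain.
Put 22 GB in disk 2; 1 GB remain.
Put 22 GB in disk 3; 28 GB remain.
Put 36 GB in disk 4; 165 GB remain.
Put 174 GB in disk 5; 82 GB remain.
Put 76 GB in disk 4; 89 GB remain.
Put 34 GB in disk 4; 55 GB remain.
Put 75 GB in disk 5; 7 GB remain.
Put 47 GB in disk 4; 8 GB remain.
Put 34 GB in disk 6; 222 GB remain.
Final disks: [44,157,40] [136,28,69,22] [168,38,22] [55,36,76,34,47] [174,75] [34].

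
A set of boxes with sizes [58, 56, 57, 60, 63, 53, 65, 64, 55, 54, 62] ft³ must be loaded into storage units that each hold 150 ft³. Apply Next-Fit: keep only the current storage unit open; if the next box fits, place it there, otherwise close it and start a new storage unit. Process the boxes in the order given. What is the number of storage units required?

Put 58 ft³ in storage unit 1; 92 ft³ remain.
Put 56 ft³ in storage unit 1; 36 ft³ remain.
Put 57 ft³ in storage unit 2; 93 ft³ remain.
Put 60 ft³ in storage unit 2; 33 ft³ remain.
Put 63 ft³ in storage unit 3; 87 ft³ remain.
Put 53 ft³ in storage unit 3; 34 ft³ remain.
Put 65 ft³ in storage unit 4; 85 ft³ remain.
Put 64 ft³ in storage unit 4; 21 ft³ remain.
Put 55 ft³ in storage unit 5; 95 ft³ remain.
Put 54 ft³ in storage unit 5; 41 ft³ remain.
Put 62 ft³ in storage unit 6; 88 ft³ remain.

6 storage units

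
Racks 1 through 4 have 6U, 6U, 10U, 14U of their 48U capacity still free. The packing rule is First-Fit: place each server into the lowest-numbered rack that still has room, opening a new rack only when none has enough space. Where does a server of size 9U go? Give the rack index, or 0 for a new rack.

Racks with room: rack 3 (10U), rack 4 (14U).
The first with room is rack 3.

3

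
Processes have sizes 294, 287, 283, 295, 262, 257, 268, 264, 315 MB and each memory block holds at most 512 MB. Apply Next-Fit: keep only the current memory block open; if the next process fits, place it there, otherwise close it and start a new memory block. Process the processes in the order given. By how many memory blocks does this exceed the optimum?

0

Next-Fit: [294] [287] [283] [295] [262] [257] [268] [264] [315] → 9 memory blocks.
9 processes exceed 256 MB (half the capacity), and no two of those can share a memory block, so at least 9 memory blocks are needed.
So 9 is already optimal.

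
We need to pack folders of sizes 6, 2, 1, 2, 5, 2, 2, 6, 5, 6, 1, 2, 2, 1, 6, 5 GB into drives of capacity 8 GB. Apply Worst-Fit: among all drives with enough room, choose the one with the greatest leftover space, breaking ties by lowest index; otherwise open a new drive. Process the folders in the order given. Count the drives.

6 GB → drive 1 (remaining 2 GB)
2 GB → drive 1 (remaining 0 GB)
1 GB → drive 2 (remaining 7 GB)
2 GB → drive 2 (remaining 5 GB)
5 GB → drive 2 (remaining 0 GB)
2 GB → drive 3 (remaining 6 GB)
2 GB → drive 3 (remaining 4 GB)
6 GB → drive 4 (remaining 2 GB)
5 GB → drive 5 (remaining 3 GB)
6 GB → drive 6 (remaining 2 GB)
1 GB → drive 3 (remaining 3 GB)
2 GB → drive 3 (remaining 1 GB)
2 GB → drive 5 (remaining 1 GB)
1 GB → drive 4 (remaining 1 GB)
6 GB → drive 7 (remaining 2 GB)
5 GB → drive 8 (remaining 3 GB)
Final drives: [6,2] [1,2,5] [2,2,1,2] [6,1] [5,2] [6] [6] [5].

8 drives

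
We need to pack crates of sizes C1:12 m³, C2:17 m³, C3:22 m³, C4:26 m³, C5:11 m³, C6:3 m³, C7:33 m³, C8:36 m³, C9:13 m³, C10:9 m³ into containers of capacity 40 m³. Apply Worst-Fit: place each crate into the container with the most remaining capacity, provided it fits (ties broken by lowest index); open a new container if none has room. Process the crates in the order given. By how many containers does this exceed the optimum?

Worst-Fit: [12,17] [22,11] [26,3] [33] [36] [13,9] → 6 containers.
Total size 182 m³; any packing needs at least ⌈182/40⌉ = 5 containers.
An optimal packing achieves that bound: [36,3] [33] [26,13] [22,17] [12,11,9] → 5 containers.
Excess: 6 − 5 = 1.

1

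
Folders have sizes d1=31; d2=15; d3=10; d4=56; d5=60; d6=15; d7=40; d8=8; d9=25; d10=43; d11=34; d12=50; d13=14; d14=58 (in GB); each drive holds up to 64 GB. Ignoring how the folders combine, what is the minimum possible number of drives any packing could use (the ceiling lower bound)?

Total size = 31 + 15 + 10 + 56 + 60 + 15 + 40 + 8 + 25 + 43 + 34 + 50 + 14 + 58 = 459 GB.
⌈459 / 64⌉ = 8.

8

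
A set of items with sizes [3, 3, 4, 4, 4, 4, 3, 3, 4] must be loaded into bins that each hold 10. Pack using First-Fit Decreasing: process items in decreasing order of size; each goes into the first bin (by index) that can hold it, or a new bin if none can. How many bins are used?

Sorted descending: 4, 4, 4, 4, 4, 3, 3, 3, 3.
bin 1: place 4, 6 left
bin 1: place 4, 2 left
bin 2: place 4, 6 left
bin 2: place 4, 2 left
bin 3: place 4, 6 left
bin 3: place 3, 3 left
bin 3: place 3, 0 left
bin 4: place 3, 7 left
bin 4: place 3, 4 left

4 bins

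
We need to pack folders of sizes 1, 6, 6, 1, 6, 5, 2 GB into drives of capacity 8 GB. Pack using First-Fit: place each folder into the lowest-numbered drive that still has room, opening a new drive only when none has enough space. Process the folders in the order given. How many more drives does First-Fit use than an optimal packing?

First-Fit: [1,6,1] [6,2] [6] [5] → 4 drives.
Total size 27 GB; any packing needs at least ⌈27/8⌉ = 4 drives.
So 4 is already optimal.

0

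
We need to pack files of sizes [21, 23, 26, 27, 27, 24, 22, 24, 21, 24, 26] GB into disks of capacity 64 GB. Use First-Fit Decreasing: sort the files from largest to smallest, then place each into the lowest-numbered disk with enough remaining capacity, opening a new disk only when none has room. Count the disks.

5 disks

Sorted descending: 27, 27, 26, 26, 24, 24, 24, 23, 22, 21, 21.
Put 27 GB in disk 1; 37 GB remain.
Put 27 GB in disk 1; 10 GB remain.
Put 26 GB in disk 2; 38 GB remain.
Put 26 GB in disk 2; 12 GB remain.
Put 24 GB in disk 3; 40 GB remain.
Put 24 GB in disk 3; 16 GB remain.
Put 24 GB in disk 4; 40 GB remain.
Put 23 GB in disk 4; 17 GB remain.
Put 22 GB in disk 5; 42 GB remain.
Put 21 GB in disk 5; 21 GB remain.
Put 21 GB in disk 5; 0 GB remain.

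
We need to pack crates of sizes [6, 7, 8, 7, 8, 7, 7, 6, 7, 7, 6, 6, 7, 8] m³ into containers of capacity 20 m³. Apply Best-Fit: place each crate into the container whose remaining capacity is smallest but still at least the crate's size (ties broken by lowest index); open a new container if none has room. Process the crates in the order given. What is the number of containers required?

container 1: place 6 m³, 14 m³ left
container 1: place 7 m³, 7 m³ left
container 2: place 8 m³, 12 m³ left
container 1: place 7 m³, 0 m³ left
container 2: place 8 m³, 4 m³ left
container 3: place 7 m³, 13 m³ left
container 3: place 7 m³, 6 m³ left
container 3: place 6 m³, 0 m³ left
container 4: place 7 m³, 13 m³ left
container 4: place 7 m³, 6 m³ left
container 4: place 6 m³, 0 m³ left
container 5: place 6 m³, 14 m³ left
container 5: place 7 m³, 7 m³ left
container 6: place 8 m³, 12 m³ left
Final containers: [6,7,7] [8,8] [7,7,6] [7,7,6] [6,7] [8].

6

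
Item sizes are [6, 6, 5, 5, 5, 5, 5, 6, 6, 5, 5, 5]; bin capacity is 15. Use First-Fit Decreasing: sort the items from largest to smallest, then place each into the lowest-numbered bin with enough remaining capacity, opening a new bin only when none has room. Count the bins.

Sorted descending: 6, 6, 6, 6, 5, 5, 5, 5, 5, 5, 5, 5.
Put 6 in bin 1; 9 remain.
Put 6 in bin 1; 3 remain.
Put 6 in bin 2; 9 remain.
Put 6 in bin 2; 3 remain.
Put 5 in bin 3; 10 remain.
Put 5 in bin 3; 5 remain.
Put 5 in bin 3; 0 remain.
Put 5 in bin 4; 10 remain.
Put 5 in bin 4; 5 remain.
Put 5 in bin 4; 0 remain.
Put 5 in bin 5; 10 remain.
Put 5 in bin 5; 5 remain.

5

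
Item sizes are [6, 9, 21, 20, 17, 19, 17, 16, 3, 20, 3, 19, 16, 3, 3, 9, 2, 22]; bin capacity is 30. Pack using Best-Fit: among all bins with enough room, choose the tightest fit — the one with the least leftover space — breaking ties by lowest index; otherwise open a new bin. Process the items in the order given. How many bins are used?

bin 1: place 6, 24 left
bin 1: place 9, 15 left
bin 2: place 21, 9 left
bin 3: place 20, 10 left
bin 4: place 17, 13 left
bin 5: place 19, 11 left
bin 6: place 17, 13 left
bin 7: place 16, 14 left
bin 2: place 3, 6 left
bin 8: place 20, 10 left
bin 2: place 3, 3 left
bin 9: place 19, 11 left
bin 10: place 16, 14 left
bin 2: place 3, 0 left
bin 3: place 3, 7 left
bin 8: place 9, 1 left
bin 3: place 2, 5 left
bin 11: place 22, 8 left

11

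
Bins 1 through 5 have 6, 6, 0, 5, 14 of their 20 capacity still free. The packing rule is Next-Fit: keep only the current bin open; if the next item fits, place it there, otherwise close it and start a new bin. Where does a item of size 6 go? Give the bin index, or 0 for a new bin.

Next-Fit only looks at bin 5, which has 14 free.
6 fits there.

5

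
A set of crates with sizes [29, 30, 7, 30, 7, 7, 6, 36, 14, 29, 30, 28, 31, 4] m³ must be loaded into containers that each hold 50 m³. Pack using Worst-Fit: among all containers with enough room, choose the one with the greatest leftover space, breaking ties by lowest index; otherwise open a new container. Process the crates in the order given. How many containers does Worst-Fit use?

8

Put 29 m³ in container 1; 21 m³ remain.
Put 30 m³ in container 2; 20 m³ remain.
Put 7 m³ in container 1; 14 m³ remain.
Put 30 m³ in container 3; 20 m³ remain.
Put 7 m³ in container 2; 13 m³ remain.
Put 7 m³ in container 3; 13 m³ remain.
Put 6 m³ in container 1; 8 m³ remain.
Put 36 m³ in container 4; 14 m³ remain.
Put 14 m³ in container 4; 0 m³ remain.
Put 29 m³ in container 5; 21 m³ remain.
Put 30 m³ in container 6; 20 m³ remain.
Put 28 m³ in container 7; 22 m³ remain.
Put 31 m³ in container 8; 19 m³ remain.
Put 4 m³ in container 7; 18 m³ remain.
Final containers: [29,7,6] [30,7] [30,7] [36,14] [29] [30] [28,4] [31].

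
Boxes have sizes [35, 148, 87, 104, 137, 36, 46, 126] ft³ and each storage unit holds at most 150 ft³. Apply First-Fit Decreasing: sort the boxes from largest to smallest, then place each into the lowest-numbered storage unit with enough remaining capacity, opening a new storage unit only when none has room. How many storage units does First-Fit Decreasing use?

Sorted descending: 148, 137, 126, 104, 87, 46, 36, 35.
Put 148 ft³ in storage unit 1; 2 ft³ remain.
Put 137 ft³ in storage unit 2; 13 ft³ remain.
Put 126 ft³ in storage unit 3; 24 ft³ remain.
Put 104 ft³ in storage unit 4; 46 ft³ remain.
Put 87 ft³ in storage unit 5; 63 ft³ remain.
Put 46 ft³ in storage unit 4; 0 ft³ remain.
Put 36 ft³ in storage unit 5; 27 ft³ remain.
Put 35 ft³ in storage unit 6; 115 ft³ remain.
Final storage units: [148] [137] [126] [104,46] [87,36] [35].

6 storage units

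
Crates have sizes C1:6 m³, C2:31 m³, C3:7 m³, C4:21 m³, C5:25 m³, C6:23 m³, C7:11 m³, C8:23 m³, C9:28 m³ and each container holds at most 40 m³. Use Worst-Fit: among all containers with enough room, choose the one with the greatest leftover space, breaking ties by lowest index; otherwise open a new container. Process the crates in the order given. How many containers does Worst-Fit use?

C1 (6 m³) → container 1 (remaining 34 m³)
C2 (31 m³) → container 1 (remaining 3 m³)
C3 (7 m³) → container 2 (remaining 33 m³)
C4 (21 m³) → container 2 (remaining 12 m³)
C5 (25 m³) → container 3 (remaining 15 m³)
C6 (23 m³) → container 4 (remaining 17 m³)
C7 (11 m³) → container 4 (remaining 6 m³)
C8 (23 m³) → container 5 (remaining 17 m³)
C9 (28 m³) → container 6 (remaining 12 m³)

6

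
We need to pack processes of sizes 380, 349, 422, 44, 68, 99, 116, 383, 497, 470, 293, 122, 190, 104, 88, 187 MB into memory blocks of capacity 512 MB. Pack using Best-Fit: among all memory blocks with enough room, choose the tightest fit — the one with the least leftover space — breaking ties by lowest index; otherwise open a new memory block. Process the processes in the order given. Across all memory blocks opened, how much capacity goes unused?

284

380 MB → memory block 1 (remaining 132 MB)
349 MB → memory block 2 (remaining 163 MB)
422 MB → memory block 3 (remaining 90 MB)
44 MB → memory block 3 (remaining 46 MB)
68 MB → memory block 1 (remaining 64 MB)
99 MB → memory block 2 (remaining 64 MB)
116 MB → memory block 4 (remaining 396 MB)
383 MB → memory block 4 (remaining 13 MB)
497 MB → memory block 5 (remaining 15 MB)
470 MB → memory block 6 (remaining 42 MB)
293 MB → memory block 7 (remaining 219 MB)
122 MB → memory block 7 (remaining 97 MB)
190 MB → memory block 8 (remaining 322 MB)
104 MB → memory block 8 (remaining 218 MB)
88 MB → memory block 7 (remaining 9 MB)
187 MB → memory block 8 (remaining 31 MB)
8 memory blocks × 512 MB = 4096 MB; used 3812 MB; unused 284 MB.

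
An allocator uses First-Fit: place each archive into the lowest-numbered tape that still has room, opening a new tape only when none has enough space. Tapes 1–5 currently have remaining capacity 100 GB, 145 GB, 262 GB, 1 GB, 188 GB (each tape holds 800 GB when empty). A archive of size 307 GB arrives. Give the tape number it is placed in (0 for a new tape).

No tape has ≥ 307 GB free, so a new tape is opened.

0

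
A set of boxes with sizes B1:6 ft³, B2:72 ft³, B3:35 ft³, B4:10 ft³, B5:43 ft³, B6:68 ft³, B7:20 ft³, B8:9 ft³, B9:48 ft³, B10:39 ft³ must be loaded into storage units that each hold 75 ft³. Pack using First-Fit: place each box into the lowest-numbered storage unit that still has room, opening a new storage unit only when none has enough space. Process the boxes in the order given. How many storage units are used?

6 storage units

Put B1 (6 ft³) in storage unit 1; 69 ft³ remain.
Put B2 (72 ft³) in storage unit 2; 3 ft³ remain.
Put B3 (35 ft³) in storage unit 1; 34 ft³ remain.
Put B4 (10 ft³) in storage unit 1; 24 ft³ remain.
Put B5 (43 ft³) in storage unit 3; 32 ft³ remain.
Put B6 (68 ft³) in storage unit 4; 7 ft³ remain.
Put B7 (20 ft³) in storage unit 1; 4 ft³ remain.
Put B8 (9 ft³) in storage unit 3; 23 ft³ remain.
Put B9 (48 ft³) in storage unit 5; 27 ft³ remain.
Put B10 (39 ft³) in storage unit 6; 36 ft³ remain.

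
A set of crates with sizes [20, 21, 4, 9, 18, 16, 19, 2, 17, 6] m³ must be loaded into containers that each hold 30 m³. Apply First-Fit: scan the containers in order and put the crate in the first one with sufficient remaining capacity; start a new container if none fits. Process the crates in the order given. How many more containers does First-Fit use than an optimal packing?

0

First-Fit: [20,4,2] [21,9] [18,6] [16] [19] [17] → 6 containers.
6 crates exceed 15 m³ (half the capacity), and no two of those can share a container, so at least 6 containers are needed.
So 6 is already optimal.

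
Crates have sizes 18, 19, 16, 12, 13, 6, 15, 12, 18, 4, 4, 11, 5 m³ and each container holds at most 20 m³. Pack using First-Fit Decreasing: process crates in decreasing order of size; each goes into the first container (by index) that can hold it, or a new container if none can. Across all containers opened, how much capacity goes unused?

Sorted descending: 19, 18, 18, 16, 15, 13, 12, 12, 11, 6, 5, 4, 4.
container 1: place 19 m³, 1 m³ left
container 2: place 18 m³, 2 m³ left
container 3: place 18 m³, 2 m³ left
container 4: place 16 m³, 4 m³ left
container 5: place 15 m³, 5 m³ left
container 6: place 13 m³, 7 m³ left
container 7: place 12 m³, 8 m³ left
container 8: place 12 m³, 8 m³ left
container 9: place 11 m³, 9 m³ left
container 6: place 6 m³, 1 m³ left
container 5: place 5 m³, 0 m³ left
container 4: place 4 m³, 0 m³ left
container 7: place 4 m³, 4 m³ left
9 containers × 20 m³ = 180 m³; used 153 m³; unused 27 m³.

27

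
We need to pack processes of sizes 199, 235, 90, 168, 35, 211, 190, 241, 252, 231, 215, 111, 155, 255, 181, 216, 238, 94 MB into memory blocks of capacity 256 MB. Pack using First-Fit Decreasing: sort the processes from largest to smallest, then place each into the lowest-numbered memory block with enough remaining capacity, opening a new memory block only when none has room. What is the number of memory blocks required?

Sorted descending: 255, 252, 241, 238, 235, 231, 216, 215, 211, 199, 190, 181, 168, 155, 111, 94, 90, 35.
255 MB → memory block 1 (remaining 1 MB)
252 MB → memory block 2 (remaining 4 MB)
241 MB → memory block 3 (remaining 15 MB)
238 MB → memory block 4 (remaining 18 MB)
235 MB → memory block 5 (remaining 21 MB)
231 MB → memory block 6 (remaining 25 MB)
216 MB → memory block 7 (remaining 40 MB)
215 MB → memory block 8 (remaining 41 MB)
211 MB → memory block 9 (remaining 45 MB)
199 MB → memory block 10 (remaining 57 MB)
190 MB → memory block 11 (remaining 66 MB)
181 MB → memory block 12 (remaining 75 MB)
168 MB → memory block 13 (remaining 88 MB)
155 MB → memory block 14 (remaining 101 MB)
111 MB → memory block 15 (remaining 145 MB)
94 MB → memory block 14 (remaining 7 MB)
90 MB → memory block 15 (remaining 55 MB)
35 MB → memory block 7 (remaining 5 MB)
Final memory blocks: [255] [252] [241] [238] [235] [231] [216,35] [215] [211] [199] [190] [181] [168] [155,94] [111,90].

15 memory blocks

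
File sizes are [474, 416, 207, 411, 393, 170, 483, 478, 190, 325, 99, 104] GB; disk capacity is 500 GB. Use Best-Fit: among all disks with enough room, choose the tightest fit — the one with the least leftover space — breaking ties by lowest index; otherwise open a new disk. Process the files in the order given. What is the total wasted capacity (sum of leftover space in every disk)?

Put 474 GB in disk 1; 26 GB remain.
Put 416 GB in disk 2; 84 GB remain.
Put 207 GB in disk 3; 293 GB remain.
Put 411 GB in disk 4; 89 GB remain.
Put 393 GB in disk 5; 107 GB remain.
Put 170 GB in disk 3; 123 GB remain.
Put 483 GB in disk 6; 17 GB remain.
Put 478 GB in disk 7; 22 GB remain.
Put 190 GB in disk 8; 310 GB remain.
Put 325 GB in disk 9; 175 GB remain.
Put 99 GB in disk 5; 8 GB remain.
Put 104 GB in disk 3; 19 GB remain.
9 disks × 500 GB = 4500 GB; used 3750 GB; unused 750 GB.

750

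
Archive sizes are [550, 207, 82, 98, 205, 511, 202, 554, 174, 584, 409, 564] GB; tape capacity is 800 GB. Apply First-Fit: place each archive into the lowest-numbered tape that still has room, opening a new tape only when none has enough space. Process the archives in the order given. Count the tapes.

7

tape 1: place 550 GB, 250 GB left
tape 1: place 207 GB, 43 GB left
tape 2: place 82 GB, 718 GB left
tape 2: place 98 GB, 620 GB left
tape 2: place 205 GB, 415 GB left
tape 3: place 511 GB, 289 GB left
tape 2: place 202 GB, 213 GB left
tape 4: place 554 GB, 246 GB left
tape 2: place 174 GB, 39 GB left
tape 5: place 584 GB, 216 GB left
tape 6: place 409 GB, 391 GB left
tape 7: place 564 GB, 236 GB left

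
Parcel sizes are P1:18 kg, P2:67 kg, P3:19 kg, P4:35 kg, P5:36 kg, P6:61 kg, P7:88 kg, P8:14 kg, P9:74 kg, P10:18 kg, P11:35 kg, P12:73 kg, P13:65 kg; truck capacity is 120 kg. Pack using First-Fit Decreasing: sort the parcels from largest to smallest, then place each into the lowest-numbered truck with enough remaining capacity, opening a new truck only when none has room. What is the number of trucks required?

6

Sorted descending: 88, 74, 73, 67, 65, 61, 36, 35, 35, 19, 18, 18, 14.
88 kg → truck 1 (remaining 32 kg)
74 kg → truck 2 (remaining 46 kg)
73 kg → truck 3 (remaining 47 kg)
67 kg → truck 4 (remaining 53 kg)
65 kg → truck 5 (remaining 55 kg)
61 kg → truck 6 (remaining 59 kg)
36 kg → truck 2 (remaining 10 kg)
35 kg → truck 3 (remaining 12 kg)
35 kg → truck 4 (remaining 18 kg)
19 kg → truck 1 (remaining 13 kg)
18 kg → truck 4 (remaining 0 kg)
18 kg → truck 5 (remaining 37 kg)
14 kg → truck 5 (remaining 23 kg)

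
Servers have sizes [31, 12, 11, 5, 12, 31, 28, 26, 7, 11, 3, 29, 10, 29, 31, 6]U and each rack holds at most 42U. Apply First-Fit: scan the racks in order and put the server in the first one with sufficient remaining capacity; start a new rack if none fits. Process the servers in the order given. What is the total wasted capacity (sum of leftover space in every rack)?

Put 31U in rack 1; 11U remain.
Put 12U in rack 2; 30U remain.
Put 11U in rack 1; 0U remain.
Put 5U in rack 2; 25U remain.
Put 12U in rack 2; 13U remain.
Put 31U in rack 3; 11U remain.
Put 28U in rack 4; 14U remain.
Put 26U in rack 5; 16U remain.
Put 7U in rack 2; 6U remain.
Put 11U in rack 3; 0U remain.
Put 3U in rack 2; 3U remain.
Put 29U in rack 6; 13U remain.
Put 10U in rack 4; 4U remain.
Put 29U in rack 7; 13U remain.
Put 31U in rack 8; 11U remain.
Put 6U in rack 5; 10U remain.
8 racks × 42U = 336U; used 282U; unused 54U.

54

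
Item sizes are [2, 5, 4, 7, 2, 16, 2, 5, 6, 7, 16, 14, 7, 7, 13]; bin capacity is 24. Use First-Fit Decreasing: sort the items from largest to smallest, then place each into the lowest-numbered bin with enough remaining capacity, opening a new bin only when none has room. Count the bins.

Sorted descending: 16, 16, 14, 13, 7, 7, 7, 7, 6, 5, 5, 4, 2, 2, 2.
16 → bin 1 (remaining 8)
16 → bin 2 (remaining 8)
14 → bin 3 (remaining 10)
13 → bin 4 (remaining 11)
7 → bin 1 (remaining 1)
7 → bin 2 (remaining 1)
7 → bin 3 (remaining 3)
7 → bin 4 (remaining 4)
6 → bin 5 (remaining 18)
5 → bin 5 (remaining 13)
5 → bin 5 (remaining 8)
4 → bin 4 (remaining 0)
2 → bin 3 (remaining 1)
2 → bin 5 (remaining 6)
2 → bin 5 (remaining 4)
Final bins: [16,7] [16,7] [14,7,2] [13,7,4] [6,5,5,2,2].

5 bins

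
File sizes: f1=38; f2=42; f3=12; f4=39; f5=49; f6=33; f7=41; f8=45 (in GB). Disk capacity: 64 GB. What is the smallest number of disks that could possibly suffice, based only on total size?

Total size = 38 + 42 + 12 + 39 + 49 + 33 + 41 + 45 = 299 GB.
⌈299 / 64⌉ = 5.

5 disks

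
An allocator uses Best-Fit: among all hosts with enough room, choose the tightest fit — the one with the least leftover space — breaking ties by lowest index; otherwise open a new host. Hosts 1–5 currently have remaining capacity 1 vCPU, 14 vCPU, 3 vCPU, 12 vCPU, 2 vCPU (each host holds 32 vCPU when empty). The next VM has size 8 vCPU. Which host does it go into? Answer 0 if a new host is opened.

4

Hosts with room: host 2 (14 vCPU), host 4 (12 vCPU).
Tightest fit is host 4 with 12 vCPU free.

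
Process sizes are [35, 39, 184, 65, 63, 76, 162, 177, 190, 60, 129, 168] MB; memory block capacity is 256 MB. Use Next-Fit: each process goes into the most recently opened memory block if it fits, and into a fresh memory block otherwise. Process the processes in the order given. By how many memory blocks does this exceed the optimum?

2

Next-Fit: [35,39] [184,65] [63,76] [162] [177] [190,60] [129] [168] → 8 memory blocks.
Total size 1348 MB; any packing needs at least ⌈1348/256⌉ = 6 memory blocks.
An optimal packing achieves that bound: [190,65] [184,63] [177,76] [168,60] [162,39,35] [129] → 6 memory blocks.
Excess: 8 − 6 = 2.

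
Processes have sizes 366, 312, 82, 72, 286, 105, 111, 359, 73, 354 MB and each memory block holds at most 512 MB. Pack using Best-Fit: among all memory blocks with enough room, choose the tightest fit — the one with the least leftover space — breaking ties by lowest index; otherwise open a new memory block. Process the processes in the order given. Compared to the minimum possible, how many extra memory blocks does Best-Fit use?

0

Best-Fit: [366,82] [312,72,105] [286,111,73] [359] [354] → 5 memory blocks.
Total size 2120 MB; any packing needs at least ⌈2120/512⌉ = 5 memory blocks.
So 5 is already optimal.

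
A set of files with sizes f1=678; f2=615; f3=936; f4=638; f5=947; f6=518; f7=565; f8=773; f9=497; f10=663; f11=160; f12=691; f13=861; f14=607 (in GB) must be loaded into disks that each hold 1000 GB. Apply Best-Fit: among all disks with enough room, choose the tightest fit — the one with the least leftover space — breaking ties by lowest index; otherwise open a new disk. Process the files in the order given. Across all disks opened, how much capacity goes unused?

3851

f1 (678 GB) → disk 1 (remaining 322 GB)
f2 (615 GB) → disk 2 (remaining 385 GB)
f3 (936 GB) → disk 3 (remaining 64 GB)
f4 (638 GB) → disk 4 (remaining 362 GB)
f5 (947 GB) → disk 5 (remaining 53 GB)
f6 (518 GB) → disk 6 (remaining 482 GB)
f7 (565 GB) → disk 7 (remaining 435 GB)
f8 (773 GB) → disk 8 (remaining 227 GB)
f9 (497 GB) → disk 9 (remaining 503 GB)
f10 (663 GB) → disk 10 (remaining 337 GB)
f11 (160 GB) → disk 8 (remaining 67 GB)
f12 (691 GB) → disk 11 (remaining 309 GB)
f13 (861 GB) → disk 12 (remaining 139 GB)
f14 (607 GB) → disk 13 (remaining 393 GB)
13 disks × 1000 GB = 13000 GB; used 9149 GB; unused 3851 GB.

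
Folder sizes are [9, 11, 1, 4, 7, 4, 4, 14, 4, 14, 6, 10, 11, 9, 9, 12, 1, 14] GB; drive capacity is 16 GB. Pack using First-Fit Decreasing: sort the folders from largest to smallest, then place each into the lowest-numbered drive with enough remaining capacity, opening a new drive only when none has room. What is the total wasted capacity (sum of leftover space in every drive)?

16

Sorted descending: 14, 14, 14, 12, 11, 11, 10, 9, 9, 9, 7, 6, 4, 4, 4, 4, 1, 1.
drive 1: place 14 GB, 2 GB left
drive 2: place 14 GB, 2 GB left
drive 3: place 14 GB, 2 GB left
drive 4: place 12 GB, 4 GB left
drive 5: place 11 GB, 5 GB left
drive 6: place 11 GB, 5 GB left
drive 7: place 10 GB, 6 GB left
drive 8: place 9 GB, 7 GB left
drive 9: place 9 GB, 7 GB left
drive 10: place 9 GB, 7 GB left
drive 8: place 7 GB, 0 GB left
drive 7: place 6 GB, 0 GB left
drive 4: place 4 GB, 0 GB left
drive 5: place 4 GB, 1 GB left
drive 6: place 4 GB, 1 GB left
drive 9: place 4 GB, 3 GB left
drive 1: place 1 GB, 1 GB left
drive 1: place 1 GB, 0 GB left
10 drives × 16 GB = 160 GB; used 144 GB; unused 16 GB.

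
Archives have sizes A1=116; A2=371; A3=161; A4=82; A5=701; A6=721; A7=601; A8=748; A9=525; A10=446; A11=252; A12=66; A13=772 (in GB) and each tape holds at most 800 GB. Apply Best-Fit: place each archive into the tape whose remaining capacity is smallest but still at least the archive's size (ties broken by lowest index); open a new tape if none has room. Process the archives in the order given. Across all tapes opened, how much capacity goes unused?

A1 (116 GB) → tape 1 (remaining 684 GB)
A2 (371 GB) → tape 1 (remaining 313 GB)
A3 (161 GB) → tape 1 (remaining 152 GB)
A4 (82 GB) → tape 1 (remaining 70 GB)
A5 (701 GB) → tape 2 (remaining 99 GB)
A6 (721 GB) → tape 3 (remaining 79 GB)
A7 (601 GB) → tape 4 (remaining 199 GB)
A8 (748 GB) → tape 5 (remaining 52 GB)
A9 (525 GB) → tape 6 (remaining 275 GB)
A10 (446 GB) → tape 7 (remaining 354 GB)
A11 (252 GB) → tape 6 (remaining 23 GB)
A12 (66 GB) → tape 1 (remaining 4 GB)
A13 (772 GB) → tape 8 (remaining 28 GB)
8 tapes × 800 GB = 6400 GB; used 5562 GB; unused 838 GB.

838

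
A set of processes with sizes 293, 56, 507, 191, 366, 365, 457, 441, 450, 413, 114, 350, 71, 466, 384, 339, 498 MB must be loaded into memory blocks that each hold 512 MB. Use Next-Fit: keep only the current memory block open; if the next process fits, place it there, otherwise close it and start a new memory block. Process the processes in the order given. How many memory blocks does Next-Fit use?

15 memory blocks

Put 293 MB in memory block 1; 219 MB remain.
Put 56 MB in memory block 1; 163 MB remain.
Put 507 MB in memory block 2; 5 MB remain.
Put 191 MB in memory block 3; 321 MB remain.
Put 366 MB in memory block 4; 146 MB remain.
Put 365 MB in memory block 5; 147 MB remain.
Put 457 MB in memory block 6; 55 MB remain.
Put 441 MB in memory block 7; 71 MB remain.
Put 450 MB in memory block 8; 62 MB remain.
Put 413 MB in memory block 9; 99 MB remain.
Put 114 MB in memory block 10; 398 MB remain.
Put 350 MB in memory block 10; 48 MB remain.
Put 71 MB in memory block 11; 441 MB remain.
Put 466 MB in memory block 12; 46 MB remain.
Put 384 MB in memory block 13; 128 MB remain.
Put 339 MB in memory block 14; 173 MB remain.
Put 498 MB in memory block 15; 14 MB remain.
Final memory blocks: [293,56] [507] [191] [366] [365] [457] [441] [450] [413] [114,350] [71] [466] [384] [339] [498].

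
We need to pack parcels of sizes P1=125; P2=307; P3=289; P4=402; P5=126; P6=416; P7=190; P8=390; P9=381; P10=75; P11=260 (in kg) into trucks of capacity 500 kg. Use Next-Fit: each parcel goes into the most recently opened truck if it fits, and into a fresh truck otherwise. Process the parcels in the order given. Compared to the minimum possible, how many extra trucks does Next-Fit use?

Next-Fit: [125,307] [289] [402] [126] [416] [190] [390] [381,75] [260] → 9 trucks.
7 parcels exceed 250 kg (half the capacity), and no two of those can share a truck, so at least 7 trucks are needed.
An optimal packing achieves that bound: [416,75] [402] [390] [381] [307,190] [289,126] [260,125] → 7 trucks.
Excess: 9 − 7 = 2.

2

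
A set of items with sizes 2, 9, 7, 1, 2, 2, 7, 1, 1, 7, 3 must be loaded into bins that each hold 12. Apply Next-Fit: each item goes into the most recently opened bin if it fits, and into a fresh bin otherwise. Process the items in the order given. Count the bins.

2 → bin 1 (remaining 10)
9 → bin 1 (remaining 1)
7 → bin 2 (remaining 5)
1 → bin 2 (remaining 4)
2 → bin 2 (remaining 2)
2 → bin 2 (remaining 0)
7 → bin 3 (remaining 5)
1 → bin 3 (remaining 4)
1 → bin 3 (remaining 3)
7 → bin 4 (remaining 5)
3 → bin 4 (remaining 2)
Final bins: [2,9] [7,1,2,2] [7,1,1] [7,3].

4 bins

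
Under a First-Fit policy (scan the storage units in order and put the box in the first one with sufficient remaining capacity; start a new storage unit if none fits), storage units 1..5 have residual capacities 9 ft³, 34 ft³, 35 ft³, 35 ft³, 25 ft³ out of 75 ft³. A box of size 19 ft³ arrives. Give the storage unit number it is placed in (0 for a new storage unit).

2

Storage units with room: storage unit 2 (34 ft³), storage unit 3 (35 ft³), storage unit 4 (35 ft³), storage unit 5 (25 ft³).
The first with room is storage unit 2.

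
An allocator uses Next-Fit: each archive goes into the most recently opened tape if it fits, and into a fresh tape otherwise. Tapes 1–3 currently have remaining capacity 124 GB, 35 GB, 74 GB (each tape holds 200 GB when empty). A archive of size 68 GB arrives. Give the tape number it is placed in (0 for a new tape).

3

Next-Fit only looks at tape 3, which has 74 GB free.
68 GB fits there.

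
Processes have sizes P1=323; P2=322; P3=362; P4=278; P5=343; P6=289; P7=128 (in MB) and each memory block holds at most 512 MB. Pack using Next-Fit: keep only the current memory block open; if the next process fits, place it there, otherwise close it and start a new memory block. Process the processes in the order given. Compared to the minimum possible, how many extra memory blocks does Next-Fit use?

0

Next-Fit: [323] [322] [362] [278] [343] [289,128] → 6 memory blocks.
6 processes exceed 256 MB (half the capacity), and no two of those can share a memory block, so at least 6 memory blocks are needed.
So 6 is already optimal.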